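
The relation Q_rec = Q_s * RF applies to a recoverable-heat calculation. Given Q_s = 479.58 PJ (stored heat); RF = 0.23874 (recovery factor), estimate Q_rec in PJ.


Q_rec = Q_s * RF
Q_rec = 479.58 * 0.23874
Q_rec = 114.49 PJ


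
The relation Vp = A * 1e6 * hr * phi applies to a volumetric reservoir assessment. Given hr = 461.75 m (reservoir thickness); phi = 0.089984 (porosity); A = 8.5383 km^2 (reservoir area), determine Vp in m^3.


Vp = A * 1e6 * hr * phi
Vp = 8.5383 * 1e6 * 461.75 * 0.089984
Vp = 3.5477e+08 m^3


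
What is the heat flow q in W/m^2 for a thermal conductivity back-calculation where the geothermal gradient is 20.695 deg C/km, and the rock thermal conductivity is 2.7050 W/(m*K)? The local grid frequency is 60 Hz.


q = k * grad / 1000
q = 2.7050 * 20.695 / 1000
q = 0.055980 W/m^2


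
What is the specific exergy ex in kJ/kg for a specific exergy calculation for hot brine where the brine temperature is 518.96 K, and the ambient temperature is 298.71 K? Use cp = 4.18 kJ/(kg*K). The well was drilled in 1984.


ex = cp * ((T_b - T_0) - T_0 * ln(T_b/T_0))
ex = 4.18 * ((518.96 - 298.71) - 298.71 * ln(518.96/298.71))
ex = 230.97 kJ/kg


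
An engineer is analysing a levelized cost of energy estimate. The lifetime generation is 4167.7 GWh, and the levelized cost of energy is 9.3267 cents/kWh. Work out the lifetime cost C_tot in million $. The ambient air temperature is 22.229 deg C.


C_tot = LCOE / 100 * E_tot
C_tot = 9.3267 / 100 * 4167.7
C_tot = 388.71 million $


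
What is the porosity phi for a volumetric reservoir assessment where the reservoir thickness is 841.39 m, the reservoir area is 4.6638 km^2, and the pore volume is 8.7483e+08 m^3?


phi = Vp / (A * 1e6 * hr)
phi = 8.7483e+08 / (4.6638 * 1e6 * 841.39)
phi = 0.22294


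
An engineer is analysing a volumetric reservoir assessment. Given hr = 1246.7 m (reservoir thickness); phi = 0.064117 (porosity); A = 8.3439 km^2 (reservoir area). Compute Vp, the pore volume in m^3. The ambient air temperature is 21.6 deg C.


Vp = A * 1e6 * hr * phi
Vp = 8.3439 * 1e6 * 1246.7 * 0.064117
Vp = 6.6697e+08 m^3


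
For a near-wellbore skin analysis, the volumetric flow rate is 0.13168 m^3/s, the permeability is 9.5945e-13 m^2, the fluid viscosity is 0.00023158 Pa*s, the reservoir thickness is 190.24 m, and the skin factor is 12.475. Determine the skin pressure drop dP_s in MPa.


dP_s = S * q * mu / (2*pi*k*hr) / 1000
dP_s = 12.475 * 0.13168 * 0.00023158 / (2*pi*9.5945e-13*190.24) / 1000
dP_s = 331.7091 kPa
Convert: 331.7091 kPa * 0.001 = 0.33171 MPa
dP_s = 0.33171 MPa


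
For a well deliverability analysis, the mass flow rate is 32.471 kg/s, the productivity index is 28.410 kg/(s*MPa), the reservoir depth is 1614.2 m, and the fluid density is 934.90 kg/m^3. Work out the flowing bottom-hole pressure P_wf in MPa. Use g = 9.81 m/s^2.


Step 1: P_i = rho*g*h/1e6 = 934.9*9.81*1614.2/1e6 = 14.80442 MPa
Step 2: P_wf = P_i - mdot/PI = 14.80442 - 32.471/28.41 = 13.661 MPa
P_wf = 13.661 MPa


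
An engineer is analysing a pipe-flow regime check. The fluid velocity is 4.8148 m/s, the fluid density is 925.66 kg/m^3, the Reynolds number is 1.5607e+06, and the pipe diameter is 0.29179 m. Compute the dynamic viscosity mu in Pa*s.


mu = rho * vel * D / Re
mu = 925.66 * 4.8148 * 0.29179 / 1.5607e+06
mu = 0.00083326 Pa*s


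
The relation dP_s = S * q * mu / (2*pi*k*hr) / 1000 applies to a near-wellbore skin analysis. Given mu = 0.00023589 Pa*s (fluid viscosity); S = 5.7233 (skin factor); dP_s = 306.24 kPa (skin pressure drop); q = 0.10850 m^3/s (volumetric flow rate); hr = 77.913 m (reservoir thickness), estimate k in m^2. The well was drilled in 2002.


k = S*q*mu / (2*pi*dP_s*1000*hr)
k = 5.7233*0.10850*0.00023589 / (2*pi*306.24*1000*77.913)
k = 9.7709e-13 m^2


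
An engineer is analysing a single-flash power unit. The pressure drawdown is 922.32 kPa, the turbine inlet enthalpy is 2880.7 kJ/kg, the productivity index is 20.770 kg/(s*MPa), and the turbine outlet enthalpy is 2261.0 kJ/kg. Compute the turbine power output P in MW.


Step 1: mdot = PI * dP / 1000 = 20.77 * 922.32 / 1000 = 19.15659 kg/s
Step 2: P = mdot*(h_in - h_out)/1000 = 19.15659*(2880.7 - 2261.0)/1000 = 11.871 MW
P = 11.871 MW


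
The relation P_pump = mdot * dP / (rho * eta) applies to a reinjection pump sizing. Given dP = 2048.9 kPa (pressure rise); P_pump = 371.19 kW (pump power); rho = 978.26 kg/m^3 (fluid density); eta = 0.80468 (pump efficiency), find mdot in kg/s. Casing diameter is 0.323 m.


mdot = P_pump * rho * eta / dP
mdot = 371.19 * 978.26 * 0.80468 / 2048.9
mdot = 142.61 kg/s


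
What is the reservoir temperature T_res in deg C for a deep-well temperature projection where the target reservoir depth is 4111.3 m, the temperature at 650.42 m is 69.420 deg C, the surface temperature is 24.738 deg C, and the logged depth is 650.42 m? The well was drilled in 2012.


Step 1: grad = (T_d1 - T_surf)/d1 * 1000 = (69.42 - 24.738)/650.42 * 1000 = 68.69715 deg C/km
Step 2: T_res = T_surf + grad*d2/1000 = 24.738 + 68.69715*4111.3/1000 = 307.17 deg C
T_res = 307.17 deg C


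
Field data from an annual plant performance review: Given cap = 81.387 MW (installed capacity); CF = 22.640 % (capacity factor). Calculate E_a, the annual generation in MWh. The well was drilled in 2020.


E_a = CF / 100 * cap * 8760
E_a = 22.640 / 100 * 81.387 * 8760
E_a = 1.6141e+05 MWh


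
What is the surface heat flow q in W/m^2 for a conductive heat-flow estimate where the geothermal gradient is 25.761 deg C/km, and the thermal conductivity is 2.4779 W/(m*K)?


q = k * grad / 1000
q = 2.4779 * 25.761 / 1000
q = 0.063833 W/m^2


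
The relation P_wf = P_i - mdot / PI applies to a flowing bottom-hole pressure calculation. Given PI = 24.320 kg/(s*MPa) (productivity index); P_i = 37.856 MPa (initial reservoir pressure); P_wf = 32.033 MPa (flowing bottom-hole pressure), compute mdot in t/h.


mdot = (P_i - P_wf) * PI
mdot = (37.856 - 32.033) * 24.320
mdot = 141.6154 kg/s
Convert: 141.6154 kg/s * 3.6 = 509.82 t/h
mdot = 509.82 t/h


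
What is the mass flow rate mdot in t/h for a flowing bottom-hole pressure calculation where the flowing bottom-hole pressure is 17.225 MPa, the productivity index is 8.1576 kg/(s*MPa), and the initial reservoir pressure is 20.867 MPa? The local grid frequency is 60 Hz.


mdot = (P_i - P_wf) * PI
mdot = (20.867 - 17.225) * 8.1576
mdot = 29.70998 kg/s
Convert: 29.70998 kg/s * 3.6 = 106.96 t/h
mdot = 106.96 t/h


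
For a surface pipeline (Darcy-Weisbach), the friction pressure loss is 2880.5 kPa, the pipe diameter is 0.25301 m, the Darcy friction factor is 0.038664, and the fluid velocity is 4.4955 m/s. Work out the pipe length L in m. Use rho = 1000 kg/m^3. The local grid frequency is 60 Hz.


L = dP*1000*D / (f*rho*vel^2/2)
L = 2880.5*1000*0.25301 / (0.038664*1000*4.4955^2/2)
L = 1865.4 m


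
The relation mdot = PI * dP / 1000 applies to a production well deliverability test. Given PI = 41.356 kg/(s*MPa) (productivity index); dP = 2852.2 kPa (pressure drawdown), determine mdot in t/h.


mdot = PI * dP / 1000
mdot = 41.356 * 2852.2 / 1000
mdot = 117.9556 kg/s
Convert: 117.9556 kg/s * 3.6 = 424.64 t/h
mdot = 424.64 t/h


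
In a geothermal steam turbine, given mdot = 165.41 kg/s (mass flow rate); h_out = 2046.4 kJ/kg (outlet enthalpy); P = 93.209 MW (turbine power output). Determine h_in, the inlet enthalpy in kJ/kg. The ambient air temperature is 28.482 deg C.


h_in = h_out + P * 1000 / mdot
h_in = 2046.4 + 93.209 * 1000 / 165.41
h_in = 2609.9 kJ/kg


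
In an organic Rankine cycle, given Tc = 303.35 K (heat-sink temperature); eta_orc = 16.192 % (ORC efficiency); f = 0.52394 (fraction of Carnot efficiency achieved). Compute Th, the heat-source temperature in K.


Th = Tc / (1 - (eta_orc/100)/f)
Th = 303.35 / (1 - (16.192/100)/0.52394)
Th = 439.03 K


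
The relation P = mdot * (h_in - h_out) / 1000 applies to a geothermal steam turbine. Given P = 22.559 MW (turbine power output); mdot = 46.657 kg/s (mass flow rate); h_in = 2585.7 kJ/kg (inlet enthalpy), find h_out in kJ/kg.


h_out = h_in - P * 1000 / mdot
h_out = 2585.7 - 22.559 * 1000 / 46.657
h_out = 2102.2 kJ/kg


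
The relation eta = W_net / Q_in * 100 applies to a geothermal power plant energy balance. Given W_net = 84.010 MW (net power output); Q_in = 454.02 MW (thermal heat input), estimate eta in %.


eta = W_net / Q_in * 100
eta = 84.010 / 454.02 * 100
eta = 18.504 %


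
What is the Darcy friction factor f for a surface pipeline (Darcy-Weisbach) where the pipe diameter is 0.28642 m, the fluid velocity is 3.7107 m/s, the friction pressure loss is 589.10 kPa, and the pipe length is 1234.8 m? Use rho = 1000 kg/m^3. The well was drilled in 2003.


f = dP*1000 / ((L/D)*(rho*vel^2/2))
f = 589.10*1000 / ((1234.8/0.28642)*(1000*3.7107^2/2))
f = 0.019848


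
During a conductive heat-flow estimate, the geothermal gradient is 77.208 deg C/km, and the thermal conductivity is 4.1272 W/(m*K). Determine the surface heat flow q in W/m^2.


q = k * grad / 1000
q = 4.1272 * 77.208 / 1000
q = 0.31865 W/m^2


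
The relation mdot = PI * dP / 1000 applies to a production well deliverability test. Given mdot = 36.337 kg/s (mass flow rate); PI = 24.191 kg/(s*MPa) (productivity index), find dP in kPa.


dP = mdot * 1000 / PI
dP = 36.337 * 1000 / 24.191
dP = 1502.1 kPa


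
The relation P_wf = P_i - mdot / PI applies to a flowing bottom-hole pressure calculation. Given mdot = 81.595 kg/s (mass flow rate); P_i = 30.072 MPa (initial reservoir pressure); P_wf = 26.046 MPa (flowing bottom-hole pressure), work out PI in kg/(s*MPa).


PI = mdot / (P_i - P_wf)
PI = 81.595 / (30.072 - 26.046)
PI = 20.267 kg/(s*MPa)


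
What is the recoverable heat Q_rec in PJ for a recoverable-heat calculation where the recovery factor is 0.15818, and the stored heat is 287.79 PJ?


Q_rec = Q_s * RF
Q_rec = 287.79 * 0.15818
Q_rec = 45.523 PJ


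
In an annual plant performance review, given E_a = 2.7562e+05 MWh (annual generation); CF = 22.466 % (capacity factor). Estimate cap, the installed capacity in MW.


cap = E_a / (CF/100 * 8760)
cap = 2.7562e+05 / (22.466/100 * 8760)
cap = 140.05 MW


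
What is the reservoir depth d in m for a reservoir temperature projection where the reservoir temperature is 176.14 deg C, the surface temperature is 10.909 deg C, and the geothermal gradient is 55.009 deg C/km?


d = (T_res - T_surf) / grad * 1000
d = (176.14 - 10.909) / 55.009 * 1000
d = 3003.7 m


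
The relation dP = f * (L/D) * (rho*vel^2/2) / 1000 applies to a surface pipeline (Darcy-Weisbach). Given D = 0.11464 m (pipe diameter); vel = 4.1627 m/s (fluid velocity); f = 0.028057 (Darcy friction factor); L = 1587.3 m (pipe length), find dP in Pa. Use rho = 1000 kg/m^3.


dP = f * (L/D) * (rho*vel^2/2) / 1000
dP = 0.028057 * (1587.3/0.11464) * (1000*4.1627^2/2) / 1000
dP = 3365.769 kPa
Convert: 3365.769 kPa * 1000.0 = 3.3658e+06 Pa
dP = 3.3658e+06 Pa


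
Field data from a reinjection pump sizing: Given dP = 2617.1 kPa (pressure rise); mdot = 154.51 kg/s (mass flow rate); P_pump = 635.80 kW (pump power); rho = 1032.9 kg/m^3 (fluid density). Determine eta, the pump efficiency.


eta = mdot * dP / (rho * P_pump)
eta = 154.51 * 2617.1 / (1032.9 * 635.80)
eta = 0.61574


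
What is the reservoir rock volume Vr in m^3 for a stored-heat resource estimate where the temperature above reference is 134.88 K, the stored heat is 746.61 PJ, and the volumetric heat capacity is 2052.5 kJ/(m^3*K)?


Vr = Q_s * 1e12 / (rhoc * dT)
Vr = 746.61 * 1e12 / (2052.5 * 134.88)
Vr = 2.6969e+09 m^3


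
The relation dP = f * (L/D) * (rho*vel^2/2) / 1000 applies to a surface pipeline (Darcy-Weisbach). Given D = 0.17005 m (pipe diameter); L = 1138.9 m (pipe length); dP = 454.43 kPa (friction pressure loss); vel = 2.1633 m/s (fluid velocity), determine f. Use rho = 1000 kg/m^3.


f = dP*1000 / ((L/D)*(rho*vel^2/2))
f = 454.43*1000 / ((1138.9/0.17005)*(1000*2.1633^2/2))
f = 0.028997


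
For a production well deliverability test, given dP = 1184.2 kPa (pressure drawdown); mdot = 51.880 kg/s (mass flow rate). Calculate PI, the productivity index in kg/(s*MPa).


PI = mdot * 1000 / dP
PI = 51.880 * 1000 / 1184.2
PI = 43.810 kg/(s*MPa)


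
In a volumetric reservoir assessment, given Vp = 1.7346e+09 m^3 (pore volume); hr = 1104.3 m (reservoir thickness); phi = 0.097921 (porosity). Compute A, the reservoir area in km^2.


A = Vp / (1e6 * hr * phi)
A = 1.7346e+09 / (1e6 * 1104.3 * 0.097921)
A = 16.041 km^2


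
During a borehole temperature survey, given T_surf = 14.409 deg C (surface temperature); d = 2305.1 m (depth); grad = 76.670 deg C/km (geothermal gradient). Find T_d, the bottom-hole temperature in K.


T_d = T_surf + grad * d / 1000
T_d = 14.409 + 76.670 * 2305.1 / 1000
T_d = 191.1410 deg C
Convert to K: 191.1410 + 273.15 = 464.29 K
T_d = 464.29 K


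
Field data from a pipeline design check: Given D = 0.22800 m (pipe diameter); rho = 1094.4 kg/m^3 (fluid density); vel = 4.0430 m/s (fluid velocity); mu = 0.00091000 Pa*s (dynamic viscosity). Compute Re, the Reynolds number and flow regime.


Step 1: Re = rho*vel*D/mu = 1094.4*4.043*0.228/0.00091 = 1.1086e+06
Step 2: Re = 1.1086e+06 > 4000, so flow is turbulent.
Re = 1.1086e+06 (turbulent)


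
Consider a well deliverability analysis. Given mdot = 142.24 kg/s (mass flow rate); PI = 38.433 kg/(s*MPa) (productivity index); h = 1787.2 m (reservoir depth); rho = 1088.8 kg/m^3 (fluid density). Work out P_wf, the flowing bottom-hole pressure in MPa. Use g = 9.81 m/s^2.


Step 1: P_i = rho*g*h/1e6 = 1088.8*9.81*1787.2/1e6 = 19.08931 MPa
Step 2: P_wf = P_i - mdot/PI = 19.08931 - 142.24/38.433 = 15.388 MPa
P_wf = 15.388 MPa


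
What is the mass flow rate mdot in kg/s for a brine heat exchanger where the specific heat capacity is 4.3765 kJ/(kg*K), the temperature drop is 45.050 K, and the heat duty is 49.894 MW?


mdot = Q * 1000 / (cp * dT)
mdot = 49.894 * 1000 / (4.3765 * 45.050)
mdot = 253.06 kg/s


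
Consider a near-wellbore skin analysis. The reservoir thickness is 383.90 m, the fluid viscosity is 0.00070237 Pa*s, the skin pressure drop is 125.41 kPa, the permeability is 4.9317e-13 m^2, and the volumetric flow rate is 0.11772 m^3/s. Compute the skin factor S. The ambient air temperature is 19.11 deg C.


S = dP_s * 1000 * 2*pi*k*hr / (q*mu)
S = 125.41 * 1000 * 2*pi*4.9317e-13*383.90 / (0.11772*0.00070237)
S = 1.8043


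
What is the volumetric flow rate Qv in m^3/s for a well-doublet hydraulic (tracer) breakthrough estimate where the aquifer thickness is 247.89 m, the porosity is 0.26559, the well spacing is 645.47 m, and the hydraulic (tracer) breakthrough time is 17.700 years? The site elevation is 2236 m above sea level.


Qv = pi*hr*phi*L^2 / (3*t_bt*365.25*86400)
Qv = pi*247.89*0.26559*645.47^2 / (3*17.700*365.25*86400)
Qv = 0.051425 m^3/s


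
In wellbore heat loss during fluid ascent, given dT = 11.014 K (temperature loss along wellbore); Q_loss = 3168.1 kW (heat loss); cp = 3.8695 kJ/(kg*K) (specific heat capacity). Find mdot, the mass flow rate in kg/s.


mdot = Q_loss / (cp * dT)
mdot = 3168.1 / (3.8695 * 11.014)
mdot = 74.336 kg/s


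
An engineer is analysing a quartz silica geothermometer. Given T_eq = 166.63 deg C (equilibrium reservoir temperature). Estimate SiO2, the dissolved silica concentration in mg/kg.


SiO2 = 10^(5.19 - 1309/(T_eq + 273.15))
SiO2 = 10^(5.19 - 1309/(166.63 + 273.15))
SiO2 = 163.50 mg/kg


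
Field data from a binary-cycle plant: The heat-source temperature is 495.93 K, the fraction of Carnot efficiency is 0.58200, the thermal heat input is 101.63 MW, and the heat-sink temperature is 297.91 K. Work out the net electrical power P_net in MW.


Step 1: eta = (1 - Tc/Th)*f = (1 - 297.91/495.93)*0.582 = 0.2323869
Step 2: P_net = eta * Q_in = 0.2323869 * 101.63 = 23.617 MW
P_net = 23.617 MW


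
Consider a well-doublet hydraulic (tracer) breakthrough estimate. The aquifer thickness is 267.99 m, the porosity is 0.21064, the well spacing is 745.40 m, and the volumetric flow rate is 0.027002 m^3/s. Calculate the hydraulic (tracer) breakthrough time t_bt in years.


t_bt = pi * hr * phi * L^2 / (3 * Qv) / (365.25*86400)
t_bt = pi * 267.99 * 0.21064 * 745.40^2 / (3 * 0.027002) / (365.25*86400)
t_bt = 38.545 years


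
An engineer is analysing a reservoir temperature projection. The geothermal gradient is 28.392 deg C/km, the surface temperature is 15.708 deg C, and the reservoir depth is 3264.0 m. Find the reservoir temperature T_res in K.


T_res = T_surf + grad * d / 1000
T_res = 15.708 + 28.392 * 3264.0 / 1000
T_res = 108.3795 deg C
Convert to K: 108.3795 + 273.15 = 381.53 K
T_res = 381.53 K


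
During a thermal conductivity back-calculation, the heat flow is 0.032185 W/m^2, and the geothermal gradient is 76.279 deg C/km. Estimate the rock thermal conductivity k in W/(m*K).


k = q / (grad / 1000)
k = 0.032185 / (76.279 / 1000)
k = 0.42194 W/(m*K)


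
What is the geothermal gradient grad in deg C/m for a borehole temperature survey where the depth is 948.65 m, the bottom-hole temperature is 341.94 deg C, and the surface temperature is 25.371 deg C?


grad = (T_d - T_surf) / d * 1000
grad = (341.94 - 25.371) / 948.65 * 1000
grad = 333.7047 deg C/km
Convert: 333.7047 deg C/km * 0.001 = 0.33370 deg C/m
grad = 0.33370 deg C/m


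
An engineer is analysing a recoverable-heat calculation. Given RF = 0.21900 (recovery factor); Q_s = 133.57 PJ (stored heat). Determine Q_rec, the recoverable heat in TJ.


Q_rec = Q_s * RF
Q_rec = 133.57 * 0.21900
Q_rec = 29.25183 PJ
Convert: 29.25183 PJ * 1000.0 = 29252 TJ
Q_rec = 29252 TJ


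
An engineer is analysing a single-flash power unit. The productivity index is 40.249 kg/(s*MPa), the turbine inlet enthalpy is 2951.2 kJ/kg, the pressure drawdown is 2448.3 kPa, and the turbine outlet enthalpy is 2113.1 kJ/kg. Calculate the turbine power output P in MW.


Step 1: mdot = PI * dP / 1000 = 40.249 * 2448.3 / 1000 = 98.54163 kg/s
Step 2: P = mdot*(h_in - h_out)/1000 = 98.54163*(2951.2 - 2113.1)/1000 = 82.588 MW
P = 82.588 MW


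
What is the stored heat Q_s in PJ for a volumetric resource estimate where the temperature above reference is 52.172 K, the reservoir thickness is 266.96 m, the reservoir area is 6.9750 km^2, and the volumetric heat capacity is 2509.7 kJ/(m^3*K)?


Step 1: Vr = A*1e6*hr = 6.975*1e6*266.96 = 1.862046e+09 m^3
Step 2: Q_s = Vr*rhoc*dT/1e12 = 1.862046e+09*2509.7*52.172/1e12 = 243.81 PJ
Q_s = 243.81 PJ


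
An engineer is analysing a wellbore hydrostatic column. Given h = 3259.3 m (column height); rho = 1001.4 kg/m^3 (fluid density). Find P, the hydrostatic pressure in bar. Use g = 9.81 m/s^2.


P = rho * g * h / 1e6
P = 1001.4 * 9.81 * 3259.3 / 1e6
P = 32.01850 MPa
Convert: 32.01850 MPa * 10.0 = 320.19 bar
P = 320.19 bar


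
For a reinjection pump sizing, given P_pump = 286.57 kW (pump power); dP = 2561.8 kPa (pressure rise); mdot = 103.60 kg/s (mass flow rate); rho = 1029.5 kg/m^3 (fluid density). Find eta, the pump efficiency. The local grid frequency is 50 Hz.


eta = mdot * dP / (rho * P_pump)
eta = 103.60 * 2561.8 / (1029.5 * 286.57)
eta = 0.89960


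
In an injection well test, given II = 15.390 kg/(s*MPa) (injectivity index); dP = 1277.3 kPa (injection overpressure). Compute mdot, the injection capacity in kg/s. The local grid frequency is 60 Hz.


mdot = II * dP / 1000
mdot = 15.390 * 1277.3 / 1000
mdot = 19.658 kg/s


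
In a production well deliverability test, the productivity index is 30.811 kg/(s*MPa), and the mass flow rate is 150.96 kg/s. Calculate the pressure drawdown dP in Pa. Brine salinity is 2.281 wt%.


dP = mdot * 1000 / PI
dP = 150.96 * 1000 / 30.811
dP = 4899.549 kPa
Convert: 4899.549 kPa * 1000.0 = 4.8995e+06 Pa
dP = 4.8995e+06 Pa


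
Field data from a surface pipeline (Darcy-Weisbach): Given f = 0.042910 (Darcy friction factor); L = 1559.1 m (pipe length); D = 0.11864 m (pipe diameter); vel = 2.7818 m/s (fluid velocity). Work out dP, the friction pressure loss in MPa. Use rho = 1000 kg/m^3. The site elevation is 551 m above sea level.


dP = f * (L/D) * (rho*vel^2/2) / 1000
dP = 0.042910 * (1559.1/0.11864) * (1000*2.7818^2/2) / 1000
dP = 2181.841 kPa
Convert: 2181.841 kPa * 0.001 = 2.1818 MPa
dP = 2.1818 MPa


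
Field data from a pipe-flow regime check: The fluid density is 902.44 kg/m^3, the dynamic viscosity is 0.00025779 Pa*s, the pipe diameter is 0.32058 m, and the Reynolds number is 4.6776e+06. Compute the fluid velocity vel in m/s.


vel = Re * mu / (rho * D)
vel = 4.6776e+06 * 0.00025779 / (902.44 * 0.32058)
vel = 4.1681 m/s


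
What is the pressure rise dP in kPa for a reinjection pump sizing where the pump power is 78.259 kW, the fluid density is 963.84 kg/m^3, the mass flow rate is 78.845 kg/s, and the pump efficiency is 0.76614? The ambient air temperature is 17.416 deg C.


dP = P_pump * rho * eta / mdot
dP = 78.259 * 963.84 * 0.76614 / 78.845
dP = 732.95 kPa


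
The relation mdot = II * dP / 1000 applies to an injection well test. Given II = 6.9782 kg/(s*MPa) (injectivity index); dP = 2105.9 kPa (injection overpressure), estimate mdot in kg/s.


mdot = II * dP / 1000
mdot = 6.9782 * 2105.9 / 1000
mdot = 14.695 kg/s


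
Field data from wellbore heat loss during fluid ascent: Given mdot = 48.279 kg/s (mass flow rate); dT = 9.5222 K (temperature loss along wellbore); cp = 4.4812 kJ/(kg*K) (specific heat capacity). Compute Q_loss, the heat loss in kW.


Q_loss = mdot * cp * dT
Q_loss = 48.279 * 4.4812 * 9.5222
Q_loss = 2060.1 kW


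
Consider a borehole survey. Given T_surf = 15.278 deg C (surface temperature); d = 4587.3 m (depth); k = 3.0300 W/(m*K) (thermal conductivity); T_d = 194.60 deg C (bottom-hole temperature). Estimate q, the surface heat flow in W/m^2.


Step 1: grad = (T_d - T_surf)/d * 1000 = (194.6 - 15.278)/4587.3 * 1000 = 39.09097 deg C/km
Step 2: q = k * grad / 1000 = 3.03 * 39.09097 / 1000 = 0.11845 W/m^2
q = 0.11845 W/m^2


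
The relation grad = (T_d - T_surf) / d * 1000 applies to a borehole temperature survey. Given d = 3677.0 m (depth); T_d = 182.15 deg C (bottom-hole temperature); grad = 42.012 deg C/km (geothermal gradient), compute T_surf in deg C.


T_surf = T_d - grad * d / 1000
T_surf = 182.15 - 42.012 * 3677.0 / 1000
T_surf = 27.672 deg C


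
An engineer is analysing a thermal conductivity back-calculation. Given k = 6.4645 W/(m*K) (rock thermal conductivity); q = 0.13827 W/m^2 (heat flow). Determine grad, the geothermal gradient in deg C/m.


grad = q / k * 1000
grad = 0.13827 / 6.4645 * 1000
grad = 21.38913 deg C/km
Convert: 21.38913 deg C/km * 0.001 = 0.021389 deg C/m
grad = 0.021389 deg C/m


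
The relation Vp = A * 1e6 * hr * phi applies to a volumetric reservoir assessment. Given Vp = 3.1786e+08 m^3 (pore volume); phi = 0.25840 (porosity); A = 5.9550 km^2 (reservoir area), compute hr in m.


hr = Vp / (A * 1e6 * phi)
hr = 3.1786e+08 / (5.9550 * 1e6 * 0.25840)
hr = 206.57 m


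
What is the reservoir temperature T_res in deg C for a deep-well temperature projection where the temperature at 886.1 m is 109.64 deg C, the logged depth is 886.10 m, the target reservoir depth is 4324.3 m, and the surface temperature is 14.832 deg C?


Step 1: grad = (T_d1 - T_surf)/d1 * 1000 = (109.64 - 14.832)/886.1 * 1000 = 106.9947 deg C/km
Step 2: T_res = T_surf + grad*d2/1000 = 14.832 + 106.9947*4324.3/1000 = 477.51 deg C
T_res = 477.51 deg C


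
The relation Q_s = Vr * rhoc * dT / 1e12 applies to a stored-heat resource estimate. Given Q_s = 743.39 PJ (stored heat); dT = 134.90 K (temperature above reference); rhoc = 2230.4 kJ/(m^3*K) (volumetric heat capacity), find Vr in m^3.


Vr = Q_s * 1e12 / (rhoc * dT)
Vr = 743.39 * 1e12 / (2230.4 * 134.90)
Vr = 2.4707e+09 m^3


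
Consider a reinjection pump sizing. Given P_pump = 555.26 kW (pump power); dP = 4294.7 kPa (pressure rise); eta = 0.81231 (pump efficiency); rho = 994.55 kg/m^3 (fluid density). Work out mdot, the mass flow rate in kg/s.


mdot = P_pump * rho * eta / dP
mdot = 555.26 * 994.55 * 0.81231 / 4294.7
mdot = 104.45 kg/s


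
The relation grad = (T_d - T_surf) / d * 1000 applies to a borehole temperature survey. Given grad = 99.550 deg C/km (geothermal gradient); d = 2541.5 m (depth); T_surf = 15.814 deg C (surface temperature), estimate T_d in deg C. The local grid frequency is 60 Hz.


T_d = T_surf + grad * d / 1000
T_d = 15.814 + 99.550 * 2541.5 / 1000
T_d = 268.82 deg C


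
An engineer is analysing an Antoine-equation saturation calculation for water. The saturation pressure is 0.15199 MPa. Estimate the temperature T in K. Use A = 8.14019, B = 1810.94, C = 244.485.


T = B / (A - log10(P_sat * 760 / 0.101325)) - C
T = 1810.94 / (8.14019 - log10(0.15199 * 760 / 0.101325)) - 244.485
T = 111.7694 deg C
Convert to K: 111.7694 + 273.15 = 384.92 K
T = 384.92 K


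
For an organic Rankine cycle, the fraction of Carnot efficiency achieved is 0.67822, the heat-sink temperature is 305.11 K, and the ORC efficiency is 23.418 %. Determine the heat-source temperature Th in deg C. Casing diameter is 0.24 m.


Th = Tc / (1 - (eta_orc/100)/f)
Th = 305.11 / (1 - (23.418/100)/0.67822)
Th = 466.0204 K
Convert to deg C: 466.0204 - 273.15 = 192.87 deg C
Th = 192.87 deg C


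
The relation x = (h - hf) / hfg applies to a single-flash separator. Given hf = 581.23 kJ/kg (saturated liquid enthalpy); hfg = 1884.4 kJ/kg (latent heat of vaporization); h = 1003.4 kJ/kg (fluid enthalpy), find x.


x = (h - hf) / hfg
x = (1003.4 - 581.23) / 1884.4
x = 0.22403


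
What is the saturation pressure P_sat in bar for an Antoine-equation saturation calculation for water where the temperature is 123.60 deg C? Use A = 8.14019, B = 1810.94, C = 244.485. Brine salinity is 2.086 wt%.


P_sat = 10^(A - B/(C + T)) / 760 * 0.101325
P_sat = 10^(8.14019 - 1810.94/(244.485 + 123.60)) / 760 * 0.101325
P_sat = 0.2214098 MPa
Convert: 0.2214098 MPa * 10.0 = 2.2141 bar
P_sat = 2.2141 bar


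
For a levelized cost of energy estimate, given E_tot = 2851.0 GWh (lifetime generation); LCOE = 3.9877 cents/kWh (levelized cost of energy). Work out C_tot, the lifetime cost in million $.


C_tot = LCOE / 100 * E_tot
C_tot = 3.9877 / 100 * 2851.0
C_tot = 113.69 million $


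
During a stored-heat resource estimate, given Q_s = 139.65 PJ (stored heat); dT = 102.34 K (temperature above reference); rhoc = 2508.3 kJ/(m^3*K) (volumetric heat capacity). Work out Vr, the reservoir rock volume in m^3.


Vr = Q_s * 1e12 / (rhoc * dT)
Vr = 139.65 * 1e12 / (2508.3 * 102.34)
Vr = 5.4402e+08 m^3


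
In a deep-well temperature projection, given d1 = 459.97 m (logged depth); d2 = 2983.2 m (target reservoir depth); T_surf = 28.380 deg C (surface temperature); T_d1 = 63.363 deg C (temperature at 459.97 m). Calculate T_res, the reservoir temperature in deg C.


Step 1: grad = (T_d1 - T_surf)/d1 * 1000 = (63.363 - 28.38)/459.97 * 1000 = 76.05496 deg C/km
Step 2: T_res = T_surf + grad*d2/1000 = 28.38 + 76.05496*2983.2/1000 = 255.27 deg C
T_res = 255.27 deg C


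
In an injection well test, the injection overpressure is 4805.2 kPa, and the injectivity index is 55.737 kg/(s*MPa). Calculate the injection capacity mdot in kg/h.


mdot = II * dP / 1000
mdot = 55.737 * 4805.2 / 1000
mdot = 267.8274 kg/s
Convert: 267.8274 kg/s * 3600.0 = 9.6418e+05 kg/h
mdot = 9.6418e+05 kg/h


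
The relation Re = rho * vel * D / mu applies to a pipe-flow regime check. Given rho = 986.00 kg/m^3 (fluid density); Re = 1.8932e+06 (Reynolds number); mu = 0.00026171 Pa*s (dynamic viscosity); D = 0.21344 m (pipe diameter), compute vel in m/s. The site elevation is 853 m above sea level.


vel = Re * mu / (rho * D)
vel = 1.8932e+06 * 0.00026171 / (986.00 * 0.21344)
vel = 2.3543 m/s


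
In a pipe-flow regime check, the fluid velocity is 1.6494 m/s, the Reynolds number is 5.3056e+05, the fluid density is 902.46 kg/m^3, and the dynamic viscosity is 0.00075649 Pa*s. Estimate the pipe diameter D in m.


D = Re * mu / (rho * vel)
D = 5.3056e+05 * 0.00075649 / (902.46 * 1.6494)
D = 0.26964 m


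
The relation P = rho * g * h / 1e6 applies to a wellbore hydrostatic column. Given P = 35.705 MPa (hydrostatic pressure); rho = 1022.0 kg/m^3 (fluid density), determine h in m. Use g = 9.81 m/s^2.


h = P * 1e6 / (g * rho)
h = 35.705 * 1e6 / (9.81 * 1022.0)
h = 3561.3 m


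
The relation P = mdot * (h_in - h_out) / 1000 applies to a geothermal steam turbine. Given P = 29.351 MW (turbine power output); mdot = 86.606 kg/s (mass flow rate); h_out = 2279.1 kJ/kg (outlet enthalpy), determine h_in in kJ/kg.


h_in = h_out + P * 1000 / mdot
h_in = 2279.1 + 29.351 * 1000 / 86.606
h_in = 2618.0 kJ/kg


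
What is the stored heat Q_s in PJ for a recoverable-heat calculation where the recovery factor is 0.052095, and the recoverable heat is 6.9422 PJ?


Q_s = Q_rec / RF
Q_s = 6.9422 / 0.052095
Q_s = 133.26 PJ


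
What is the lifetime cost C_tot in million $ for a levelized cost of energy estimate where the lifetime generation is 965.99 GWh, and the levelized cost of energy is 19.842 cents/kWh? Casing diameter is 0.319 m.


C_tot = LCOE / 100 * E_tot
C_tot = 19.842 / 100 * 965.99
C_tot = 191.67 million $


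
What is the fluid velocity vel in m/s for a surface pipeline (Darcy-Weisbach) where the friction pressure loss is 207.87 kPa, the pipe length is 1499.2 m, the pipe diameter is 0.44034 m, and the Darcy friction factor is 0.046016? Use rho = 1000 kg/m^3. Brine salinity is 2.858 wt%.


vel = sqrt(dP*1000*2*D / (f*L*rho))
vel = sqrt(207.87*1000*2*0.44034 / (0.046016*1499.2*1000))
vel = 1.6290 m/s


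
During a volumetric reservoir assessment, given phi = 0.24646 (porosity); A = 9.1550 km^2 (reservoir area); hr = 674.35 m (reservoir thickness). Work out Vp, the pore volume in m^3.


Vp = A * 1e6 * hr * phi
Vp = 9.1550 * 1e6 * 674.35 * 0.24646
Vp = 1.5216e+09 m^3


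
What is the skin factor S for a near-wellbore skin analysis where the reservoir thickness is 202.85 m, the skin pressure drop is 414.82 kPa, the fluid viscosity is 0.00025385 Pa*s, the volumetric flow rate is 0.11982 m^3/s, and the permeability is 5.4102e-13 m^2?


S = dP_s * 1000 * 2*pi*k*hr / (q*mu)
S = 414.82 * 1000 * 2*pi*5.4102e-13*202.85 / (0.11982*0.00025385)
S = 9.4042


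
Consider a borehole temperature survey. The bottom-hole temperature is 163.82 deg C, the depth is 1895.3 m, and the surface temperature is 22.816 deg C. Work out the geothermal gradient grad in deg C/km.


grad = (T_d - T_surf) / d * 1000
grad = (163.82 - 22.816) / 1895.3 * 1000
grad = 74.397 deg C/km


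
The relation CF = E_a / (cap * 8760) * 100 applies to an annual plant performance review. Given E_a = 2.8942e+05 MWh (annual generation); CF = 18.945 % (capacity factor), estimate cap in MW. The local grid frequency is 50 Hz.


cap = E_a / (CF/100 * 8760)
cap = 2.8942e+05 / (18.945/100 * 8760)
cap = 174.39 MW


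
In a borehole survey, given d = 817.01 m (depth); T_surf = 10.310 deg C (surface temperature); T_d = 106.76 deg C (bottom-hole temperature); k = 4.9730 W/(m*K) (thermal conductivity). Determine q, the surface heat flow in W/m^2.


Step 1: grad = (T_d - T_surf)/d * 1000 = (106.76 - 10.31)/817.01 * 1000 = 118.0524 deg C/km
Step 2: q = k * grad / 1000 = 4.973 * 118.0524 / 1000 = 0.58707 W/m^2
q = 0.58707 W/m^2


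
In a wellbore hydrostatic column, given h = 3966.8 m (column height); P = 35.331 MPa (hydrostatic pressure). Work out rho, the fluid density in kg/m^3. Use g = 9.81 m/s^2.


rho = P * 1e6 / (g * h)
rho = 35.331 * 1e6 / (9.81 * 3966.8)
rho = 907.92 kg/m^3


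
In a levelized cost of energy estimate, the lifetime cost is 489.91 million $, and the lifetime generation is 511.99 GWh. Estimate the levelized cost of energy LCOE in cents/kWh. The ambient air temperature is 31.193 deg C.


LCOE = C_tot / E_tot * 100
LCOE = 489.91 / 511.99 * 100
LCOE = 95.687 cents/kWh


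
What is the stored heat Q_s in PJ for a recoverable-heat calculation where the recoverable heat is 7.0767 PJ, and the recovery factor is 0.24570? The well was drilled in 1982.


Q_s = Q_rec / RF
Q_s = 7.0767 / 0.24570
Q_s = 28.802 PJ


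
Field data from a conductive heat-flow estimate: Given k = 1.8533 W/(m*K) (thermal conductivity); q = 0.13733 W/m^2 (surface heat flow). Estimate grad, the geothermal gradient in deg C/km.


grad = q * 1000 / k
grad = 0.13733 * 1000 / 1.8533
grad = 74.100 deg C/km


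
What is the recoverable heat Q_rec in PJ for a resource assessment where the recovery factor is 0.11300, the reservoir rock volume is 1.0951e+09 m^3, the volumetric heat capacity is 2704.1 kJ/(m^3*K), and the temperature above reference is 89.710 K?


Step 1: Q_s = Vr*rhoc*dT/1e12 = 1.0951e+09*2704.1*89.71/1e12 = 265.6546 PJ
Step 2: Q_rec = Q_s * RF = 265.6546 * 0.113 = 30.019 PJ
Q_rec = 30.019 PJ


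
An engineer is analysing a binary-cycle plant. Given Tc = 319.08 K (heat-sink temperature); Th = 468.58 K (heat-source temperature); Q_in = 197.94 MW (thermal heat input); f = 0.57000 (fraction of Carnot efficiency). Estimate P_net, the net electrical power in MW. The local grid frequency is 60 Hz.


Step 1: eta = (1 - Tc/Th)*f = (1 - 319.08/468.58)*0.57 = 0.1818580
Step 2: P_net = eta * Q_in = 0.1818580 * 197.94 = 35.997 MW
P_net = 35.997 MW


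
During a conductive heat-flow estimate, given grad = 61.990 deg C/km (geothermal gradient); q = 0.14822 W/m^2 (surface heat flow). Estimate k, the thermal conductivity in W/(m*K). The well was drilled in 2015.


k = q * 1000 / grad
k = 0.14822 * 1000 / 61.990
k = 2.3910 W/(m*K)


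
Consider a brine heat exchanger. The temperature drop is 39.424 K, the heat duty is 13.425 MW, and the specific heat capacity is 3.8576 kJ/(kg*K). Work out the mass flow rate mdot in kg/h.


mdot = Q * 1000 / (cp * dT)
mdot = 13.425 * 1000 / (3.8576 * 39.424)
mdot = 88.27473 kg/s
Convert: 88.27473 kg/s * 3600.0 = 3.1779e+05 kg/h
mdot = 3.1779e+05 kg/h


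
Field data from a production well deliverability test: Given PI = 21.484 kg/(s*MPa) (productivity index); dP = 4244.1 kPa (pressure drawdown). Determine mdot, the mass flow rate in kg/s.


mdot = PI * dP / 1000
mdot = 21.484 * 4244.1 / 1000
mdot = 91.180 kg/s


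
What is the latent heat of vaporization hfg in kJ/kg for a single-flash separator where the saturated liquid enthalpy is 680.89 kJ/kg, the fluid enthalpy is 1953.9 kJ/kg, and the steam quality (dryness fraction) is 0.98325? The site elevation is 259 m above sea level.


hfg = (h - hf) / x
hfg = (1953.9 - 680.89) / 0.98325
hfg = 1294.7 kJ/kg


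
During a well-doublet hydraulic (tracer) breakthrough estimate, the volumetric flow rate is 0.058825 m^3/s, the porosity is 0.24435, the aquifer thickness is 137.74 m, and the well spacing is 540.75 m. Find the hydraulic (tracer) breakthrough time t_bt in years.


t_bt = pi * hr * phi * L^2 / (3 * Qv) / (365.25*86400)
t_bt = pi * 137.74 * 0.24435 * 540.75^2 / (3 * 0.058825) / (365.25*86400)
t_bt = 5.5517 years


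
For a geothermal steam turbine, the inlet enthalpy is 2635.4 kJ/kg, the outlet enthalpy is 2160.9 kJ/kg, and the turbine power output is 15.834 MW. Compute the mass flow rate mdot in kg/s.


mdot = P * 1000 / (h_in - h_out)
mdot = 15.834 * 1000 / (2635.4 - 2160.9)
mdot = 33.370 kg/s


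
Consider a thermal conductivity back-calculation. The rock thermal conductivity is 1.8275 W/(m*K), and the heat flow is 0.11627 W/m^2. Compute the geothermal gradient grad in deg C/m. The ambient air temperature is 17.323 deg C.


grad = q / k * 1000
grad = 0.11627 / 1.8275 * 1000
grad = 63.62244 deg C/km
Convert: 63.62244 deg C/km * 0.001 = 0.063622 deg C/m
grad = 0.063622 deg C/m


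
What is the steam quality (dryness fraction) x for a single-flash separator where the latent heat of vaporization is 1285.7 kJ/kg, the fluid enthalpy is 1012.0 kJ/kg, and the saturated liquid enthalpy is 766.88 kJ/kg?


x = (h - hf) / hfg
x = (1012.0 - 766.88) / 1285.7
x = 0.19065


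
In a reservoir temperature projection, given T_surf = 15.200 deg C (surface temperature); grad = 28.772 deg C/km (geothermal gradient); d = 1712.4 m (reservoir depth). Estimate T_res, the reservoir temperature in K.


T_res = T_surf + grad * d / 1000
T_res = 15.200 + 28.772 * 1712.4 / 1000
T_res = 64.46917 deg C
Convert to K: 64.46917 + 273.15 = 337.62 K
T_res = 337.62 K


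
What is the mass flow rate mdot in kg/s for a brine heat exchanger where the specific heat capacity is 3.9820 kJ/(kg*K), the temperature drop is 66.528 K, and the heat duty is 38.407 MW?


mdot = Q * 1000 / (cp * dT)
mdot = 38.407 * 1000 / (3.9820 * 66.528)
mdot = 144.98 kg/s


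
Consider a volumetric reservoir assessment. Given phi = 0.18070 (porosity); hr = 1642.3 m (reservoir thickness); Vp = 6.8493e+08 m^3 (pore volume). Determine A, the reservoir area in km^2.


A = Vp / (1e6 * hr * phi)
A = 6.8493e+08 / (1e6 * 1642.3 * 0.18070)
A = 2.3080 km^2


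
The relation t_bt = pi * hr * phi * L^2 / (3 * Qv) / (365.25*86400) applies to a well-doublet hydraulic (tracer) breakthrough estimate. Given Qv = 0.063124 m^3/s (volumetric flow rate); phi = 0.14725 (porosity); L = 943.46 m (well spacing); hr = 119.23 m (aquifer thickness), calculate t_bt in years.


t_bt = pi * hr * phi * L^2 / (3 * Qv) / (365.25*86400)
t_bt = pi * 119.23 * 0.14725 * 943.46^2 / (3 * 0.063124) / (365.25*86400)
t_bt = 8.2152 years


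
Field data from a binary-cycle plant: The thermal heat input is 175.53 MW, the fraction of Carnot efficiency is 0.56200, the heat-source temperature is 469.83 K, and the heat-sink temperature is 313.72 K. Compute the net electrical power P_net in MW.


Step 1: eta = (1 - Tc/Th)*f = (1 - 313.72/469.83)*0.562 = 0.1867352
Step 2: P_net = eta * Q_in = 0.1867352 * 175.53 = 32.778 MW
P_net = 32.778 MW


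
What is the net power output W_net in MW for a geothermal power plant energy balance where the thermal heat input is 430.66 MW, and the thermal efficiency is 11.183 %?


W_net = eta / 100 * Q_in
W_net = 11.183 / 100 * 430.66
W_net = 48.161 MW


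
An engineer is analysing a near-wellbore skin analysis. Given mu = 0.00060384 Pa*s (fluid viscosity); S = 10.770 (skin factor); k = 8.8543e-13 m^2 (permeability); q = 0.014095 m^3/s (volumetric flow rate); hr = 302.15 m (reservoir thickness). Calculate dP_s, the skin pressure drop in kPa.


dP_s = S * q * mu / (2*pi*k*hr) / 1000
dP_s = 10.770 * 0.014095 * 0.00060384 / (2*pi*8.8543e-13*302.15) / 1000
dP_s = 54.531 kPa


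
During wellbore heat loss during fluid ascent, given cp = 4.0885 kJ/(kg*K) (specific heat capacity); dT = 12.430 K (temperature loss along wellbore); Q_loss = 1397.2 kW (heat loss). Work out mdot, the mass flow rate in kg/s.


mdot = Q_loss / (cp * dT)
mdot = 1397.2 / (4.0885 * 12.430)
mdot = 27.493 kg/s


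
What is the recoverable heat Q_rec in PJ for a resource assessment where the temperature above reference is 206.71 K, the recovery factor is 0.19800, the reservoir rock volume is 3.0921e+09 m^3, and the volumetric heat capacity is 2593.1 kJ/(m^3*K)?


Step 1: Q_s = Vr*rhoc*dT/1e12 = 3.0921e+09*2593.1*206.71/1e12 = 1657.427 PJ
Step 2: Q_rec = Q_s * RF = 1657.427 * 0.198 = 328.17 PJ
Q_rec = 328.17 PJ


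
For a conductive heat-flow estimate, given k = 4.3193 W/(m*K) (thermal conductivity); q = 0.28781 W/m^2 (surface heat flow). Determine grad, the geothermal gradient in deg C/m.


grad = q * 1000 / k
grad = 0.28781 * 1000 / 4.3193
grad = 66.63348 deg C/km
Convert: 66.63348 deg C/km * 0.001 = 0.066633 deg C/m
grad = 0.066633 deg C/m


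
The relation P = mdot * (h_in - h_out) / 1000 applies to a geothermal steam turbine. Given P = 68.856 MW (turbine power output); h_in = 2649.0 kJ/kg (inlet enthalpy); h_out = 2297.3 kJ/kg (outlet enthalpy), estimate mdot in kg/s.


mdot = P * 1000 / (h_in - h_out)
mdot = 68.856 * 1000 / (2649.0 - 2297.3)
mdot = 195.78 kg/s
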